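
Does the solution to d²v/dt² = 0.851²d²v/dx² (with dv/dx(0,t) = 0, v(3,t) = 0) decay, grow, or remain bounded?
v oscillates (no decay). Energy is conserved; the solution oscillates indefinitely as standing waves.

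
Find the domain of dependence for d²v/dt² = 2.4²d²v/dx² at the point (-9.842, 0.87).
Domain of dependence: [-11.93, -7.754]. Signals travel at speed 2.4, so data within |x - -9.842| ≤ 2.4·0.87 = 2.088 can reach the point.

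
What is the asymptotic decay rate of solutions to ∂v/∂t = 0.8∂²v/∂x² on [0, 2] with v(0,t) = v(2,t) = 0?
Eigenvalues: λₙ = 0.8n²π²/2².
First three modes:
  n=1: λ₁ = 0.8π²/2² ≈ 1.974
  n=2: λ₂ = 3.2π²/2² ≈ 7.896 (4× faster decay)
  n=3: λ₃ = 7.2π²/2² ≈ 17.765 (9× faster decay)
As t → ∞, higher modes decay exponentially faster. The n=1 mode dominates: v ~ c₁ sin(πx/2) e^{-λ₁t}.
Decay rate: λ₁ = 0.8π²/2² ≈ 1.974.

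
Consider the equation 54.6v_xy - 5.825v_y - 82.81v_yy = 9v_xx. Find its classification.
Rewriting in standard form: -9v_xx + 54.6v_xy - 82.81v_yy - 5.825v_y = 0. Parabolic. (A = -9, B = 54.6, C = -82.81 gives B² - 4AC = 0.)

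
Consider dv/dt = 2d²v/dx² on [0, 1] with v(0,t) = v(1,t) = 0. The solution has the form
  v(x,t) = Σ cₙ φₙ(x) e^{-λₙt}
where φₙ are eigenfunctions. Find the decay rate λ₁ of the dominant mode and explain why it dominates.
Eigenvalues: λₙ = 2n²π².
First three modes:
  n=1: λ₁ = 2π² ≈ 19.739
  n=2: λ₂ = 8π² ≈ 78.957 (4× faster decay)
  n=3: λ₃ = 18π² ≈ 177.653 (9× faster decay)
As t → ∞, higher modes decay exponentially faster. The n=1 mode dominates: v ~ c₁ sin(πx) e^{-λ₁t}.
Decay rate: λ₁ = 2π² ≈ 19.739.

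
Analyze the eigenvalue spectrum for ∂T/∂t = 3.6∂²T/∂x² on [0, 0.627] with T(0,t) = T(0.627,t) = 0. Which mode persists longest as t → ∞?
Eigenvalues: λₙ = 3.6n²π²/0.627².
First three modes:
  n=1: λ₁ = 3.6π²/0.627² ≈ 90.379
  n=2: λ₂ = 14.4π²/0.627² ≈ 361.516 (4× faster decay)
  n=3: λ₃ = 32.4π²/0.627² ≈ 813.41 (9× faster decay)
As t → ∞, higher modes decay exponentially faster. The n=1 mode dominates: T ~ c₁ sin(πx/0.627) e^{-λ₁t}.
Decay rate: λ₁ = 3.6π²/0.627² ≈ 90.379.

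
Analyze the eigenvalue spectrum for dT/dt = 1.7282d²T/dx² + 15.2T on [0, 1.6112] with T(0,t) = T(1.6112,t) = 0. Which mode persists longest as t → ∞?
Eigenvalues: λₙ = 1.7282n²π²/1.6112² - 15.2.
First three modes:
  n=1: λ₁ = 1.7282π²/1.6112² - 15.2 ≈ -8.63
  n=2: λ₂ = 6.9128π²/1.6112² - 15.2 ≈ 11.082
  n=3: λ₃ = 15.5538π²/1.6112² - 15.2 ≈ 43.934
Since 1.7282π²/1.6112² ≈ 6.57 < 15.2, λ₁ < 0.
The n=1 mode grows fastest (−λₙ is largest for n=1) → dominates.
Asymptotic: T ~ c₁ sin(πx/1.6112) e^{8.63t} (exponential growth at rate −λ₁ ≈ 8.63).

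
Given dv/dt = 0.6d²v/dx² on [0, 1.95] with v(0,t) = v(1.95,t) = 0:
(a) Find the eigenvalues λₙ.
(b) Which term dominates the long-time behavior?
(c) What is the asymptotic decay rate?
Eigenvalues: λₙ = 0.6n²π²/1.95².
First three modes:
  n=1: λ₁ = 0.6π²/1.95² ≈ 1.557
  n=2: λ₂ = 2.4π²/1.95² ≈ 6.229 (4× faster decay)
  n=3: λ₃ = 5.4π²/1.95² ≈ 14.016 (9× faster decay)
As t → ∞, higher modes decay exponentially faster. The n=1 mode dominates: v ~ c₁ sin(πx/1.95) e^{-λ₁t}.
Decay rate: λ₁ = 0.6π²/1.95² ≈ 1.557.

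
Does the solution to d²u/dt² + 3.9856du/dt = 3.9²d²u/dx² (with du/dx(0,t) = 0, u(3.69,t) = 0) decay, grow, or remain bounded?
u → 0. Damping (γ=3.9856) dissipates energy; oscillations decay exponentially.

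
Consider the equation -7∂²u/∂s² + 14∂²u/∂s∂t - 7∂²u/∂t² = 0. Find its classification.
Parabolic. (A = -7, B = 14, C = -7 gives B² - 4AC = 0.)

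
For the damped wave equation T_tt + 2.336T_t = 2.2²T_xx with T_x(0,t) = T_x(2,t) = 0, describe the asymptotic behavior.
T → constant (steady state). Damping (γ=2.336) dissipates the nonconstant modes; with Neumann BCs the spatial average obeys M''+γM'=0 and tends to a finite limit.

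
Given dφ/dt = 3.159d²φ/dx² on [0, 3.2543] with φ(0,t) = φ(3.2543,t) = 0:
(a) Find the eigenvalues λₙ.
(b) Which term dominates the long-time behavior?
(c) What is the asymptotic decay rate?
Eigenvalues: λₙ = 3.159n²π²/3.2543².
First three modes:
  n=1: λ₁ = 3.159π²/3.2543² ≈ 2.944
  n=2: λ₂ = 12.636π²/3.2543² ≈ 11.776 (4× faster decay)
  n=3: λ₃ = 28.431π²/3.2543² ≈ 26.496 (9× faster decay)
As t → ∞, higher modes decay exponentially faster. The n=1 mode dominates: φ ~ c₁ sin(πx/3.2543) e^{-λ₁t}.
Decay rate: λ₁ = 3.159π²/3.2543² ≈ 2.944.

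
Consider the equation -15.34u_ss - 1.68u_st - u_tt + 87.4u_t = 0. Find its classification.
Elliptic. (A = -15.34, B = -1.68, C = -1 gives B² - 4AC = -58.5376.)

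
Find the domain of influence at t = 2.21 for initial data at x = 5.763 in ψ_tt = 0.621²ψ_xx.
Domain of influence: [4.39059, 7.13541]. Data at x = 5.763 spreads outward at speed 0.621.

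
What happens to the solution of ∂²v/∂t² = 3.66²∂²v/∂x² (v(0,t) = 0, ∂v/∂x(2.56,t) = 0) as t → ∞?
v oscillates (no decay). Energy is conserved; the solution oscillates indefinitely as standing waves.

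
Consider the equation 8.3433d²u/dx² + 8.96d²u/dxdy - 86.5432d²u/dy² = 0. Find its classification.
Hyperbolic. (A = 8.3433, B = 8.96, C = -86.5432 gives B² - 4AC = 2968.50512224.)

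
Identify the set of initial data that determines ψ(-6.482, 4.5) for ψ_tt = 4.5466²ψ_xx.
Domain of dependence: [-26.9417, 13.9777]. Signals travel at speed 4.5466, so data within |x - -6.482| ≤ 4.5466·4.5 = 20.4597 can reach the point.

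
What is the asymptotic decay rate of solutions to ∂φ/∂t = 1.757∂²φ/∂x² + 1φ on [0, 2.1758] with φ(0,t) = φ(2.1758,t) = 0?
Eigenvalues: λₙ = 1.757n²π²/2.1758² - 1.
First three modes:
  n=1: λ₁ = 1.757π²/2.1758² - 1 ≈ 2.663
  n=2: λ₂ = 7.028π²/2.1758² - 1 ≈ 13.652
  n=3: λ₃ = 15.813π²/2.1758² - 1 ≈ 31.967
Since 1.757π²/2.1758² ≈ 3.663 > 1, all λₙ > 0.
The n=1 mode decays slowest → dominates as t → ∞.
Asymptotic: φ ~ c₁ sin(πx/2.1758) e^{-λ₁t} with decay rate λ₁ ≈ 2.663.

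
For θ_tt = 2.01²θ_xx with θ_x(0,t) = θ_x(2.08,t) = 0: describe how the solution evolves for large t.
θ oscillates about a mean that drifts linearly in t (generically unbounded; no decay). There is no damping, so the nonconstant modes persist as standing waves (energy conserved, no decay). But with Neumann conditions at both ends the constant mode has eigenvalue 0: the spatial mean M(t) of θ satisfies M'' = 0, so M(t) = M(0) + M'(0)·t. Unless the initial velocity has zero mean (∫θ_t(x,0)dx = 0), the solution grows linearly in t (unbounded, though not exponentially); if it does have zero mean, the solution stays bounded and simply oscillates.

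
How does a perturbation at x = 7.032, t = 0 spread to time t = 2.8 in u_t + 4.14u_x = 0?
At x = 18.624. The characteristic carries data from (7.032, 0) to (18.624, 2.8).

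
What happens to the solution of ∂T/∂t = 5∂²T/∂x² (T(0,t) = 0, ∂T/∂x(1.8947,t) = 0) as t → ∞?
T → 0. Heat escapes through the Dirichlet boundary.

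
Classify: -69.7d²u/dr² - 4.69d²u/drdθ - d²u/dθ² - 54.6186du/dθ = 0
Elliptic (discriminant = -256.8039).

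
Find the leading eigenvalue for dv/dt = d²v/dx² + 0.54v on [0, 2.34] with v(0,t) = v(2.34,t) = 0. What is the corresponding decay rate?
Eigenvalues: λₙ = n²π²/2.34² - 0.54.
First three modes:
  n=1: λ₁ = π²/2.34² - 0.54 ≈ 1.262
  n=2: λ₂ = 4π²/2.34² - 0.54 ≈ 6.67
  n=3: λ₃ = 9π²/2.34² - 0.54 ≈ 15.682
Since π²/2.34² ≈ 1.802 > 0.54, all λₙ > 0.
The n=1 mode decays slowest → dominates as t → ∞.
Asymptotic: v ~ c₁ sin(πx/2.34) e^{-λ₁t} with decay rate λ₁ ≈ 1.262.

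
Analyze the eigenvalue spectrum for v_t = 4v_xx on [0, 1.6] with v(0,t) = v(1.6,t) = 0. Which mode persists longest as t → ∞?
Eigenvalues: λₙ = 4n²π²/1.6².
First three modes:
  n=1: λ₁ = 4π²/1.6² ≈ 15.421
  n=2: λ₂ = 16π²/1.6² ≈ 61.685 (4× faster decay)
  n=3: λ₃ = 36π²/1.6² ≈ 138.791 (9× faster decay)
As t → ∞, higher modes decay exponentially faster. The n=1 mode dominates: v ~ c₁ sin(πx/1.6) e^{-λ₁t}.
Decay rate: λ₁ = 4π²/1.6² ≈ 15.421.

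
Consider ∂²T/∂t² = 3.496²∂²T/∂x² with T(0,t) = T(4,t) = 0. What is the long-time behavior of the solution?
As t → ∞, T oscillates (no decay). Energy is conserved; the solution oscillates indefinitely as standing waves.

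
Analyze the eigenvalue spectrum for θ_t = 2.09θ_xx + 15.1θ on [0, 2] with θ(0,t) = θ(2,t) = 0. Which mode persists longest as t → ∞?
Eigenvalues: λₙ = 2.09n²π²/2² - 15.1.
First three modes:
  n=1: λ₁ = 2.09π²/2² - 15.1 ≈ -9.943
  n=2: λ₂ = 8.36π²/2² - 15.1 ≈ 5.527
  n=3: λ₃ = 18.81π²/2² - 15.1 ≈ 31.312
Since 2.09π²/2² ≈ 5.157 < 15.1, λ₁ < 0.
The n=1 mode grows fastest (−λₙ is largest for n=1) → dominates.
Asymptotic: θ ~ c₁ sin(πx/2) e^{9.943t} (exponential growth at rate −λ₁ ≈ 9.943).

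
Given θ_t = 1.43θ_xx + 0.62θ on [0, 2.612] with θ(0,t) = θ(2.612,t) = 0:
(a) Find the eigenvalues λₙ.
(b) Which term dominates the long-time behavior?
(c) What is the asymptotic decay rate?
Eigenvalues: λₙ = 1.43n²π²/2.612² - 0.62.
First three modes:
  n=1: λ₁ = 1.43π²/2.612² - 0.62 ≈ 1.449
  n=2: λ₂ = 5.72π²/2.612² - 0.62 ≈ 7.655
  n=3: λ₃ = 12.87π²/2.612² - 0.62 ≈ 17.998
Since 1.43π²/2.612² ≈ 2.069 > 0.62, all λₙ > 0.
The n=1 mode decays slowest → dominates as t → ∞.
Asymptotic: θ ~ c₁ sin(πx/2.612) e^{-λ₁t} with decay rate λ₁ ≈ 1.449.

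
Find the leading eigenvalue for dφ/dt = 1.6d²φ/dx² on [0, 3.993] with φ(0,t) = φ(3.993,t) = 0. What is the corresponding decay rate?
Eigenvalues: λₙ = 1.6n²π²/3.993².
First three modes:
  n=1: λ₁ = 1.6π²/3.993² ≈ 0.99
  n=2: λ₂ = 6.4π²/3.993² ≈ 3.962 (4× faster decay)
  n=3: λ₃ = 14.4π²/3.993² ≈ 8.914 (9× faster decay)
As t → ∞, higher modes decay exponentially faster. The n=1 mode dominates: φ ~ c₁ sin(πx/3.993) e^{-λ₁t}.
Decay rate: λ₁ = 1.6π²/3.993² ≈ 0.99.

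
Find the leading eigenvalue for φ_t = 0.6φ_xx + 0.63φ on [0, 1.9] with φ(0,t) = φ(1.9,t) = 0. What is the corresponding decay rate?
Eigenvalues: λₙ = 0.6n²π²/1.9² - 0.63.
First three modes:
  n=1: λ₁ = 0.6π²/1.9² - 0.63 ≈ 1.01
  n=2: λ₂ = 2.4π²/1.9² - 0.63 ≈ 5.932
  n=3: λ₃ = 5.4π²/1.9² - 0.63 ≈ 14.133
Since 0.6π²/1.9² ≈ 1.64 > 0.63, all λₙ > 0.
The n=1 mode decays slowest → dominates as t → ∞.
Asymptotic: φ ~ c₁ sin(πx/1.9) e^{-λ₁t} with decay rate λ₁ ≈ 1.01.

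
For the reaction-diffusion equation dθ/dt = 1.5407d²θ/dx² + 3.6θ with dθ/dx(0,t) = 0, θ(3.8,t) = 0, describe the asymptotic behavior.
θ grows unboundedly. Reaction dominates diffusion (r=3.6 > κπ²/(4L²)≈0.26); solution grows exponentially.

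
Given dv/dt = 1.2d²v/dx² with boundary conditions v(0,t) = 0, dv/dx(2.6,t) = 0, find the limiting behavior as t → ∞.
v → 0. Heat escapes through the Dirichlet boundary.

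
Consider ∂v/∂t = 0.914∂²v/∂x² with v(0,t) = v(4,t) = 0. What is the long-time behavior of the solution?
As t → ∞, v → 0. Heat diffuses out through both boundaries.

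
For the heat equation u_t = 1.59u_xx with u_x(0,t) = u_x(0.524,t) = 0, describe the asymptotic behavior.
u → constant (steady state). Heat is conserved (no flux at boundaries); solution approaches the spatial average.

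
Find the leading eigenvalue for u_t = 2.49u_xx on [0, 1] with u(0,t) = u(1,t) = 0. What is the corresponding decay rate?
Eigenvalues: λₙ = 2.49n²π².
First three modes:
  n=1: λ₁ = 2.49π² ≈ 24.575
  n=2: λ₂ = 9.96π² ≈ 98.301 (4× faster decay)
  n=3: λ₃ = 22.41π² ≈ 221.178 (9× faster decay)
As t → ∞, higher modes decay exponentially faster. The n=1 mode dominates: u ~ c₁ sin(πx) e^{-λ₁t}.
Decay rate: λ₁ = 2.49π² ≈ 24.575.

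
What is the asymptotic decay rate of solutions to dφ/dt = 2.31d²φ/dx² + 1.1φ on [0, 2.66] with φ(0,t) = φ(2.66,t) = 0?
Eigenvalues: λₙ = 2.31n²π²/2.66² - 1.1.
First three modes:
  n=1: λ₁ = 2.31π²/2.66² - 1.1 ≈ 2.122
  n=2: λ₂ = 9.24π²/2.66² - 1.1 ≈ 11.789
  n=3: λ₃ = 20.79π²/2.66² - 1.1 ≈ 27.9
Since 2.31π²/2.66² ≈ 3.222 > 1.1, all λₙ > 0.
The n=1 mode decays slowest → dominates as t → ∞.
Asymptotic: φ ~ c₁ sin(πx/2.66) e^{-λ₁t} with decay rate λ₁ ≈ 2.122.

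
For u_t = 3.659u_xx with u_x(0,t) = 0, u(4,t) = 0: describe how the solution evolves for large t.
u → 0. Heat escapes through the Dirichlet boundary.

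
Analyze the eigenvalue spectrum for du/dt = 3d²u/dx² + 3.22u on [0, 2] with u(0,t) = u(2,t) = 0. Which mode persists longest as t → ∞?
Eigenvalues: λₙ = 3n²π²/2² - 3.22.
First three modes:
  n=1: λ₁ = 3π²/2² - 3.22 ≈ 4.182
  n=2: λ₂ = 12π²/2² - 3.22 ≈ 26.389
  n=3: λ₃ = 27π²/2² - 3.22 ≈ 63.4
Since 3π²/2² ≈ 7.402 > 3.22, all λₙ > 0.
The n=1 mode decays slowest → dominates as t → ∞.
Asymptotic: u ~ c₁ sin(πx/2) e^{-λ₁t} with decay rate λ₁ ≈ 4.182.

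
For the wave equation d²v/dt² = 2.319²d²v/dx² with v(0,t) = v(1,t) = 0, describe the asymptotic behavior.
v oscillates (no decay). Energy is conserved; the solution oscillates indefinitely as standing waves.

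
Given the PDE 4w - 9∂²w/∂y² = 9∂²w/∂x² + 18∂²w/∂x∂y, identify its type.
Rewriting in standard form: -9∂²w/∂x² - 18∂²w/∂x∂y - 9∂²w/∂y² + 4w = 0. The second-order coefficients are A = -9, B = -18, C = -9. Since B² - 4AC = 0 = 0, this is a parabolic PDE.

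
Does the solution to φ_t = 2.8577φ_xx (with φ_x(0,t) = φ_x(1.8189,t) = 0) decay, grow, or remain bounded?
φ → constant (steady state). Heat is conserved (no flux at boundaries); solution approaches the spatial average.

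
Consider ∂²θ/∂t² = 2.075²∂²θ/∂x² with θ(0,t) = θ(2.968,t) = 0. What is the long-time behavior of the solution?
As t → ∞, θ oscillates (no decay). Energy is conserved; the solution oscillates indefinitely as standing waves.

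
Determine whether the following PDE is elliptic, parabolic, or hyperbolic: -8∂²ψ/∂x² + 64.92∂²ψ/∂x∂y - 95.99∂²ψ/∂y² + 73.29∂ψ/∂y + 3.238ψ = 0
Coefficients: A = -8, B = 64.92, C = -95.99. B² - 4AC = 1142.9264, which is positive, so the equation is hyperbolic.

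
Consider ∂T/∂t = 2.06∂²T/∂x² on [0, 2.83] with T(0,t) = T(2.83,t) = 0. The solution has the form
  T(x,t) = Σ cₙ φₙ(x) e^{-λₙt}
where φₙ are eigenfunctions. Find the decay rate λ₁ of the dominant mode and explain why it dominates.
Eigenvalues: λₙ = 2.06n²π²/2.83².
First three modes:
  n=1: λ₁ = 2.06π²/2.83² ≈ 2.539
  n=2: λ₂ = 8.24π²/2.83² ≈ 10.154 (4× faster decay)
  n=3: λ₃ = 18.54π²/2.83² ≈ 22.847 (9× faster decay)
As t → ∞, higher modes decay exponentially faster. The n=1 mode dominates: T ~ c₁ sin(πx/2.83) e^{-λ₁t}.
Decay rate: λ₁ = 2.06π²/2.83² ≈ 2.539.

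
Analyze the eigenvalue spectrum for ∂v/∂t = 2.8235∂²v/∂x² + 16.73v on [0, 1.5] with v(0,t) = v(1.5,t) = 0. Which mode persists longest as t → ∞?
Eigenvalues: λₙ = 2.8235n²π²/1.5² - 16.73.
First three modes:
  n=1: λ₁ = 2.8235π²/1.5² - 16.73 ≈ -4.345
  n=2: λ₂ = 11.294π²/1.5² - 16.73 ≈ 32.811
  n=3: λ₃ = 25.4115π²/1.5² - 16.73 ≈ 94.737
Since 2.8235π²/1.5² ≈ 12.385 < 16.73, λ₁ < 0.
The n=1 mode grows fastest (−λₙ is largest for n=1) → dominates.
Asymptotic: v ~ c₁ sin(πx/1.5) e^{4.345t} (exponential growth at rate −λ₁ ≈ 4.345).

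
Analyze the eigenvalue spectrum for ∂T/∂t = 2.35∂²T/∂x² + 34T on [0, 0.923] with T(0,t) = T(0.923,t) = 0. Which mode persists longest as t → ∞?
Eigenvalues: λₙ = 2.35n²π²/0.923² - 34.
First three modes:
  n=1: λ₁ = 2.35π²/0.923² - 34 ≈ -6.775
  n=2: λ₂ = 9.4π²/0.923² - 34 ≈ 74.899
  n=3: λ₃ = 21.15π²/0.923² - 34 ≈ 211.023
Since 2.35π²/0.923² ≈ 27.225 < 34, λ₁ < 0.
The n=1 mode grows fastest (−λₙ is largest for n=1) → dominates.
Asymptotic: T ~ c₁ sin(πx/0.923) e^{6.775t} (exponential growth at rate −λ₁ ≈ 6.775).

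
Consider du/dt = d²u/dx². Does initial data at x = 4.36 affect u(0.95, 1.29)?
Yes, for any finite x. The heat equation has infinite propagation speed, so all initial data affects all points at any t > 0.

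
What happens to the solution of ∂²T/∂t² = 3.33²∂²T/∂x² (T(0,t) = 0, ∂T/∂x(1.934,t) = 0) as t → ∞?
T oscillates (no decay). Energy is conserved; the solution oscillates indefinitely as standing waves.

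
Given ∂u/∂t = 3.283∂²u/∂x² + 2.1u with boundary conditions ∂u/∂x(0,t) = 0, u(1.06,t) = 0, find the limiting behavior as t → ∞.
u → 0. Diffusion dominates reaction (r=2.1 < κπ²/(4L²)≈7.21); solution decays.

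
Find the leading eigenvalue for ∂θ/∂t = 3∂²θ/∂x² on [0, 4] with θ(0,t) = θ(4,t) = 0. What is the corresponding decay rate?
Eigenvalues: λₙ = 3n²π²/4².
First three modes:
  n=1: λ₁ = 3π²/4² ≈ 1.851
  n=2: λ₂ = 12π²/4² ≈ 7.402 (4× faster decay)
  n=3: λ₃ = 27π²/4² ≈ 16.655 (9× faster decay)
As t → ∞, higher modes decay exponentially faster. The n=1 mode dominates: θ ~ c₁ sin(πx/4) e^{-λ₁t}.
Decay rate: λ₁ = 3π²/4² ≈ 1.851.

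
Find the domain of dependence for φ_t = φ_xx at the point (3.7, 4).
The entire real line. The heat equation has infinite propagation speed: any initial disturbance instantly affects all points (though exponentially small far away).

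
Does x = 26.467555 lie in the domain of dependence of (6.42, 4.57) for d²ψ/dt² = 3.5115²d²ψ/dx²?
No. The domain of dependence is [-9.627555, 22.467555], and 26.467555 is outside this interval.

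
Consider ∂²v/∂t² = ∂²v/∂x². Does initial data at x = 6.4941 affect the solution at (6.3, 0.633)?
Yes. The domain of dependence is [5.667, 6.933], and 6.4941 ∈ [5.667, 6.933].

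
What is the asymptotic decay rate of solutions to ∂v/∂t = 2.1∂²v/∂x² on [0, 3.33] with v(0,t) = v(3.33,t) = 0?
Eigenvalues: λₙ = 2.1n²π²/3.33².
First three modes:
  n=1: λ₁ = 2.1π²/3.33² ≈ 1.869
  n=2: λ₂ = 8.4π²/3.33² ≈ 7.476 (4× faster decay)
  n=3: λ₃ = 18.9π²/3.33² ≈ 16.822 (9× faster decay)
As t → ∞, higher modes decay exponentially faster. The n=1 mode dominates: v ~ c₁ sin(πx/3.33) e^{-λ₁t}.
Decay rate: λ₁ = 2.1π²/3.33² ≈ 1.869.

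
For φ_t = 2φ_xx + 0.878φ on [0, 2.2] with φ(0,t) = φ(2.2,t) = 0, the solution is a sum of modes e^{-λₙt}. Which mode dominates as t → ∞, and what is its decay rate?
Eigenvalues: λₙ = 2n²π²/2.2² - 0.878.
First three modes:
  n=1: λ₁ = 2π²/2.2² - 0.878 ≈ 3.2
  n=2: λ₂ = 8π²/2.2² - 0.878 ≈ 15.435
  n=3: λ₃ = 18π²/2.2² - 0.878 ≈ 35.827
Since 2π²/2.2² ≈ 4.078 > 0.878, all λₙ > 0.
The n=1 mode decays slowest → dominates as t → ∞.
Asymptotic: φ ~ c₁ sin(πx/2.2) e^{-λ₁t} with decay rate λ₁ ≈ 3.2.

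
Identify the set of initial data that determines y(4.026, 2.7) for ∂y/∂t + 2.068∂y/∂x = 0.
A single point: x = -1.5576. The characteristic through (4.026, 2.7) is x - 2.068t = const, so x = 4.026 - 2.068·2.7 = -1.5576.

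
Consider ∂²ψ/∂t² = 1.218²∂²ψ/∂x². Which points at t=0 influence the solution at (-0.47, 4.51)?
Domain of dependence: [-5.96318, 5.02318]. Signals travel at speed 1.218, so data within |x - -0.47| ≤ 1.218·4.51 = 5.49318 can reach the point.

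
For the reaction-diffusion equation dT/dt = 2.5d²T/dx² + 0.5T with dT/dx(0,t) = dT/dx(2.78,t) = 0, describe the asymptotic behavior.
T grows unboundedly. With Neumann BCs the constant mode has diffusion eigenvalue 0, so any r > 0 makes it grow like e^(0.5t); solution grows exponentially.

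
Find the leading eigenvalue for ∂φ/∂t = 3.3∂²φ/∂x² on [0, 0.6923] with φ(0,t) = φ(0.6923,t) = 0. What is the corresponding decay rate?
Eigenvalues: λₙ = 3.3n²π²/0.6923².
First three modes:
  n=1: λ₁ = 3.3π²/0.6923² ≈ 67.956
  n=2: λ₂ = 13.2π²/0.6923² ≈ 271.822 (4× faster decay)
  n=3: λ₃ = 29.7π²/0.6923² ≈ 611.6 (9× faster decay)
As t → ∞, higher modes decay exponentially faster. The n=1 mode dominates: φ ~ c₁ sin(πx/0.6923) e^{-λ₁t}.
Decay rate: λ₁ = 3.3π²/0.6923² ≈ 67.956.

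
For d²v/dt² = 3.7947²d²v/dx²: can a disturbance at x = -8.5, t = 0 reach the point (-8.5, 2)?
Yes. The domain of dependence is [-16.0894, -0.9106], and -8.5 ∈ [-16.0894, -0.9106].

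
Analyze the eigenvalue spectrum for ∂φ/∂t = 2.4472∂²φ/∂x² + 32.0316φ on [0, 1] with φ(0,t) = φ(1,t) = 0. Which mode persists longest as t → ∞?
Eigenvalues: λₙ = 2.4472n²π²/1² - 32.0316.
First three modes:
  n=1: λ₁ = 2.4472π² - 32.0316 ≈ -7.879
  n=2: λ₂ = 9.7888π² - 32.0316 ≈ 64.58
  n=3: λ₃ = 22.0248π² - 32.0316 ≈ 185.344
Since 2.4472π² ≈ 24.153 < 32.0316, λ₁ < 0.
The n=1 mode grows fastest (−λₙ is largest for n=1) → dominates.
Asymptotic: φ ~ c₁ sin(πx/1) e^{7.879t} (exponential growth at rate −λ₁ ≈ 7.879).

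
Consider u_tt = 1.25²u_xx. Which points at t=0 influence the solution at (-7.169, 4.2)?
Domain of dependence: [-12.419, -1.919]. Signals travel at speed 1.25, so data within |x - -7.169| ≤ 1.25·4.2 = 5.25 can reach the point.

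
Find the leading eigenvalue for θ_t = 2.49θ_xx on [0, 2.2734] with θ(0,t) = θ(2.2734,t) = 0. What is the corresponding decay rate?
Eigenvalues: λₙ = 2.49n²π²/2.2734².
First three modes:
  n=1: λ₁ = 2.49π²/2.2734² ≈ 4.755
  n=2: λ₂ = 9.96π²/2.2734² ≈ 19.02 (4× faster decay)
  n=3: λ₃ = 22.41π²/2.2734² ≈ 42.795 (9× faster decay)
As t → ∞, higher modes decay exponentially faster. The n=1 mode dominates: θ ~ c₁ sin(πx/2.2734) e^{-λ₁t}.
Decay rate: λ₁ = 2.49π²/2.2734² ≈ 4.755.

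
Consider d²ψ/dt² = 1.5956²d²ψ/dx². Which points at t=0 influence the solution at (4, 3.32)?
Domain of dependence: [-1.297392, 9.297392]. Signals travel at speed 1.5956, so data within |x - 4| ≤ 1.5956·3.32 = 5.297392 can reach the point.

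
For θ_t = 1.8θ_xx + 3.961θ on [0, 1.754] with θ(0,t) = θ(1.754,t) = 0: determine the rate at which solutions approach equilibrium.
Eigenvalues: λₙ = 1.8n²π²/1.754² - 3.961.
First three modes:
  n=1: λ₁ = 1.8π²/1.754² - 3.961 ≈ 1.813
  n=2: λ₂ = 7.2π²/1.754² - 3.961 ≈ 19.137
  n=3: λ₃ = 16.2π²/1.754² - 3.961 ≈ 48.009
Since 1.8π²/1.754² ≈ 5.774 > 3.961, all λₙ > 0.
The n=1 mode decays slowest → dominates as t → ∞.
Asymptotic: θ ~ c₁ sin(πx/1.754) e^{-λ₁t} with decay rate λ₁ ≈ 1.813.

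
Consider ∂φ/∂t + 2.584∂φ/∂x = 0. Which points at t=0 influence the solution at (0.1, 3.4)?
A single point: x = -8.6856. The characteristic through (0.1, 3.4) is x - 2.584t = const, so x = 0.1 - 2.584·3.4 = -8.6856.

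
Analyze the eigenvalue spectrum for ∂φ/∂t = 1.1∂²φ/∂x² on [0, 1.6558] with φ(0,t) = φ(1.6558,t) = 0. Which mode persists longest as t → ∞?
Eigenvalues: λₙ = 1.1n²π²/1.6558².
First three modes:
  n=1: λ₁ = 1.1π²/1.6558² ≈ 3.96
  n=2: λ₂ = 4.4π²/1.6558² ≈ 15.839 (4× faster decay)
  n=3: λ₃ = 9.9π²/1.6558² ≈ 35.638 (9× faster decay)
As t → ∞, higher modes decay exponentially faster. The n=1 mode dominates: φ ~ c₁ sin(πx/1.6558) e^{-λ₁t}.
Decay rate: λ₁ = 1.1π²/1.6558² ≈ 3.96.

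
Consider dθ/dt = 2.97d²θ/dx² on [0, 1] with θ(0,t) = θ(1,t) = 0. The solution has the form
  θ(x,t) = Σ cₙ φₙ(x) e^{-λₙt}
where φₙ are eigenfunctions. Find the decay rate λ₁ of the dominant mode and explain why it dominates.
Eigenvalues: λₙ = 2.97n²π².
First three modes:
  n=1: λ₁ = 2.97π² ≈ 29.313
  n=2: λ₂ = 11.88π² ≈ 117.251 (4× faster decay)
  n=3: λ₃ = 26.73π² ≈ 263.815 (9× faster decay)
As t → ∞, higher modes decay exponentially faster. The n=1 mode dominates: θ ~ c₁ sin(πx) e^{-λ₁t}.
Decay rate: λ₁ = 2.97π² ≈ 29.313.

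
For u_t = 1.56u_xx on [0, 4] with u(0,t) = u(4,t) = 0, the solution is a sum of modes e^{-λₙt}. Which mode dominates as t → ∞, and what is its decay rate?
Eigenvalues: λₙ = 1.56n²π²/4².
First three modes:
  n=1: λ₁ = 1.56π²/4² ≈ 0.962
  n=2: λ₂ = 6.24π²/4² ≈ 3.849 (4× faster decay)
  n=3: λ₃ = 14.04π²/4² ≈ 8.661 (9× faster decay)
As t → ∞, higher modes decay exponentially faster. The n=1 mode dominates: u ~ c₁ sin(πx/4) e^{-λ₁t}.
Decay rate: λ₁ = 1.56π²/4² ≈ 0.962.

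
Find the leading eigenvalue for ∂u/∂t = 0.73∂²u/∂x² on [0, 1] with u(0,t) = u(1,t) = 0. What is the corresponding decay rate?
Eigenvalues: λₙ = 0.73n²π².
First three modes:
  n=1: λ₁ = 0.73π² ≈ 7.205
  n=2: λ₂ = 2.92π² ≈ 28.819 (4× faster decay)
  n=3: λ₃ = 6.57π² ≈ 64.843 (9× faster decay)
As t → ∞, higher modes decay exponentially faster. The n=1 mode dominates: u ~ c₁ sin(πx) e^{-λ₁t}.
Decay rate: λ₁ = 0.73π² ≈ 7.205.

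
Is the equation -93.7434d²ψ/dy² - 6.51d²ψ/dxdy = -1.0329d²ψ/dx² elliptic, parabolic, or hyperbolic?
Rewriting in standard form: 1.0329d²ψ/dx² - 6.51d²ψ/dxdy - 93.7434d²ψ/dy² = 0. Computing B² - 4AC with A = 1.0329, B = -6.51, C = -93.7434: discriminant = 429.69033144 (positive). Answer: hyperbolic.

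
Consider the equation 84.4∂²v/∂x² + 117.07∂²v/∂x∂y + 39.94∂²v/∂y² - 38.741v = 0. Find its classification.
Hyperbolic. (A = 84.4, B = 117.07, C = 39.94 gives B² - 4AC = 221.6409.)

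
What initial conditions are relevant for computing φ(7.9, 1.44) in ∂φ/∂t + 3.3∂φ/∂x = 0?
A single point: x = 3.148. The characteristic through (7.9, 1.44) is x - 3.3t = const, so x = 7.9 - 3.3·1.44 = 3.148.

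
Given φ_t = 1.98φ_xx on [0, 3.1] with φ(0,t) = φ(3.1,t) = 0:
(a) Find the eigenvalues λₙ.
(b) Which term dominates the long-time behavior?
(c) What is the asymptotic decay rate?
Eigenvalues: λₙ = 1.98n²π²/3.1².
First three modes:
  n=1: λ₁ = 1.98π²/3.1² ≈ 2.033
  n=2: λ₂ = 7.92π²/3.1² ≈ 8.134 (4× faster decay)
  n=3: λ₃ = 17.82π²/3.1² ≈ 18.301 (9× faster decay)
As t → ∞, higher modes decay exponentially faster. The n=1 mode dominates: φ ~ c₁ sin(πx/3.1) e^{-λ₁t}.
Decay rate: λ₁ = 1.98π²/3.1² ≈ 2.033.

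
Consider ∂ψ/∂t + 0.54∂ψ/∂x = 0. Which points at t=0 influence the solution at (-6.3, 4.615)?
A single point: x = -8.7921. The characteristic through (-6.3, 4.615) is x - 0.54t = const, so x = -6.3 - 0.54·4.615 = -8.7921.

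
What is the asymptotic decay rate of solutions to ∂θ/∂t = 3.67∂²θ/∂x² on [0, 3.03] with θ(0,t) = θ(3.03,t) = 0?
Eigenvalues: λₙ = 3.67n²π²/3.03².
First three modes:
  n=1: λ₁ = 3.67π²/3.03² ≈ 3.945
  n=2: λ₂ = 14.68π²/3.03² ≈ 15.781 (4× faster decay)
  n=3: λ₃ = 33.03π²/3.03² ≈ 35.508 (9× faster decay)
As t → ∞, higher modes decay exponentially faster. The n=1 mode dominates: θ ~ c₁ sin(πx/3.03) e^{-λ₁t}.
Decay rate: λ₁ = 3.67π²/3.03² ≈ 3.945.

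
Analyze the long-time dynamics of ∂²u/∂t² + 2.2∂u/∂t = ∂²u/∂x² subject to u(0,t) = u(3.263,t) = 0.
Long-time behavior: u → 0. Damping (γ=2.2) dissipates energy; oscillations decay exponentially.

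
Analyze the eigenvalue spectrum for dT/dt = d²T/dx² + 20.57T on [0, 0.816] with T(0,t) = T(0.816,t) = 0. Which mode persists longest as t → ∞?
Eigenvalues: λₙ = n²π²/0.816² - 20.57.
First three modes:
  n=1: λ₁ = π²/0.816² - 20.57 ≈ -5.748
  n=2: λ₂ = 4π²/0.816² - 20.57 ≈ 38.72
  n=3: λ₃ = 9π²/0.816² - 20.57 ≈ 112.832
Since π²/0.816² ≈ 14.822 < 20.57, λ₁ < 0.
The n=1 mode grows fastest (−λₙ is largest for n=1) → dominates.
Asymptotic: T ~ c₁ sin(πx/0.816) e^{5.748t} (exponential growth at rate −λ₁ ≈ 5.748).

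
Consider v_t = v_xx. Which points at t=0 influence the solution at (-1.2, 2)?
The entire real line. The heat equation has infinite propagation speed: any initial disturbance instantly affects all points (though exponentially small far away).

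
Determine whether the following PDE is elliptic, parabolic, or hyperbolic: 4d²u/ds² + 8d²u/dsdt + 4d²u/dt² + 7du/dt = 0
Coefficients: A = 4, B = 8, C = 4. B² - 4AC = 0, which is zero, so the equation is parabolic.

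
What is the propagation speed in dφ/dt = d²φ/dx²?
Infinite. The heat equation is parabolic, not hyperbolic, so disturbances propagate instantly.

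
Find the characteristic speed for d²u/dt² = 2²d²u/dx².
Speed = 2. Information travels along characteristics x = x₀ ± 2t.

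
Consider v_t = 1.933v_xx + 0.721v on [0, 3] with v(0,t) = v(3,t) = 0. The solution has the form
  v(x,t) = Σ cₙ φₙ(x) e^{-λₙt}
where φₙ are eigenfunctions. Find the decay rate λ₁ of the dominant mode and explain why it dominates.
Eigenvalues: λₙ = 1.933n²π²/3² - 0.721.
First three modes:
  n=1: λ₁ = 1.933π²/3² - 0.721 ≈ 1.399
  n=2: λ₂ = 7.732π²/3² - 0.721 ≈ 7.758
  n=3: λ₃ = 17.397π²/3² - 0.721 ≈ 18.357
Since 1.933π²/3² ≈ 2.12 > 0.721, all λₙ > 0.
The n=1 mode decays slowest → dominates as t → ∞.
Asymptotic: v ~ c₁ sin(πx/3) e^{-λ₁t} with decay rate λ₁ ≈ 1.399.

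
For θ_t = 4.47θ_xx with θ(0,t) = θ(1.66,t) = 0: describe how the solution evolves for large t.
θ → 0. Heat diffuses out through both boundaries.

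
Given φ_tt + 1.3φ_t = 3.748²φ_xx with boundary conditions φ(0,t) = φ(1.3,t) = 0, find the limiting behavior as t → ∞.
φ → 0. Damping (γ=1.3) dissipates energy; oscillations decay exponentially.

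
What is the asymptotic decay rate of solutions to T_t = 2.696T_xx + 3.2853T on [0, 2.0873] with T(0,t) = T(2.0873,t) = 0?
Eigenvalues: λₙ = 2.696n²π²/2.0873² - 3.2853.
First three modes:
  n=1: λ₁ = 2.696π²/2.0873² - 3.2853 ≈ 2.822
  n=2: λ₂ = 10.784π²/2.0873² - 3.2853 ≈ 21.144
  n=3: λ₃ = 24.264π²/2.0873² - 3.2853 ≈ 51.68
Since 2.696π²/2.0873² ≈ 6.107 > 3.2853, all λₙ > 0.
The n=1 mode decays slowest → dominates as t → ∞.
Asymptotic: T ~ c₁ sin(πx/2.0873) e^{-λ₁t} with decay rate λ₁ ≈ 2.822.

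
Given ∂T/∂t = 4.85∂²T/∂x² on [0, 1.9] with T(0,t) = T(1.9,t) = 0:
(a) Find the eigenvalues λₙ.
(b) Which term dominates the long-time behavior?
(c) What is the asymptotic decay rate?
Eigenvalues: λₙ = 4.85n²π²/1.9².
First three modes:
  n=1: λ₁ = 4.85π²/1.9² ≈ 13.26
  n=2: λ₂ = 19.4π²/1.9² ≈ 53.039 (4× faster decay)
  n=3: λ₃ = 43.65π²/1.9² ≈ 119.337 (9× faster decay)
As t → ∞, higher modes decay exponentially faster. The n=1 mode dominates: T ~ c₁ sin(πx/1.9) e^{-λ₁t}.
Decay rate: λ₁ = 4.85π²/1.9² ≈ 13.26.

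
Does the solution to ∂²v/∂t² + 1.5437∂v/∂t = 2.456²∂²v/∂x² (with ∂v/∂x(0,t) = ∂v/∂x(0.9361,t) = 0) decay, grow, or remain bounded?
v → constant (steady state). Damping (γ=1.5437) dissipates the nonconstant modes; with Neumann BCs the spatial average obeys M''+γM'=0 and tends to a finite limit.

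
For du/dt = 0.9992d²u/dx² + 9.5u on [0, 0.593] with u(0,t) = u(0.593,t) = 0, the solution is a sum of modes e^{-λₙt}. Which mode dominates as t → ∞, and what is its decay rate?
Eigenvalues: λₙ = 0.9992n²π²/0.593² - 9.5.
First three modes:
  n=1: λ₁ = 0.9992π²/0.593² - 9.5 ≈ 18.544
  n=2: λ₂ = 3.9968π²/0.593² - 9.5 ≈ 102.677
  n=3: λ₃ = 8.9928π²/0.593² - 9.5 ≈ 242.898
Since 0.9992π²/0.593² ≈ 28.044 > 9.5, all λₙ > 0.
The n=1 mode decays slowest → dominates as t → ∞.
Asymptotic: u ~ c₁ sin(πx/0.593) e^{-λ₁t} with decay rate λ₁ ≈ 18.544.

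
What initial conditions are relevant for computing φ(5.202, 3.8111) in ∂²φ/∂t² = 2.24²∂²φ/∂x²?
Domain of dependence: [-3.334864, 13.738864]. Signals travel at speed 2.24, so data within |x - 5.202| ≤ 2.24·3.8111 = 8.536864 can reach the point.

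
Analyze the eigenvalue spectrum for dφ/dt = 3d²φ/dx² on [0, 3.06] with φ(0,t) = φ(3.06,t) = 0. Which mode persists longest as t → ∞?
Eigenvalues: λₙ = 3n²π²/3.06².
First three modes:
  n=1: λ₁ = 3π²/3.06² ≈ 3.162
  n=2: λ₂ = 12π²/3.06² ≈ 12.648 (4× faster decay)
  n=3: λ₃ = 27π²/3.06² ≈ 28.459 (9× faster decay)
As t → ∞, higher modes decay exponentially faster. The n=1 mode dominates: φ ~ c₁ sin(πx/3.06) e^{-λ₁t}.
Decay rate: λ₁ = 3π²/3.06² ≈ 3.162.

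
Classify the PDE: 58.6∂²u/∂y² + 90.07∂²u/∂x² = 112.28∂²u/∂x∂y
Rewriting in standard form: 90.07∂²u/∂x² - 112.28∂²u/∂x∂y + 58.6∂²u/∂y² = 0. A = 90.07, B = -112.28, C = 58.6. Discriminant B² - 4AC = -8505.6096. Since -8505.6096 < 0, elliptic.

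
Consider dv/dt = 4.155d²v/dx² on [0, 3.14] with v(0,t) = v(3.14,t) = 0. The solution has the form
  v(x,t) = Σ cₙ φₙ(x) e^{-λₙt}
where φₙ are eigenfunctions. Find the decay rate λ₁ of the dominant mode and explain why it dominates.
Eigenvalues: λₙ = 4.155n²π²/3.14².
First three modes:
  n=1: λ₁ = 4.155π²/3.14² ≈ 4.159
  n=2: λ₂ = 16.62π²/3.14² ≈ 16.637 (4× faster decay)
  n=3: λ₃ = 37.395π²/3.14² ≈ 37.433 (9× faster decay)
As t → ∞, higher modes decay exponentially faster. The n=1 mode dominates: v ~ c₁ sin(πx/3.14) e^{-λ₁t}.
Decay rate: λ₁ = 4.155π²/3.14² ≈ 4.159.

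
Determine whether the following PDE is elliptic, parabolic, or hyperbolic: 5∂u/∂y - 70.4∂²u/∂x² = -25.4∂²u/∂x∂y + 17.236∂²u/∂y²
Rewriting in standard form: -70.4∂²u/∂x² + 25.4∂²u/∂x∂y - 17.236∂²u/∂y² + 5∂u/∂y = 0. Coefficients: A = -70.4, B = 25.4, C = -17.236. B² - 4AC = -4208.4976, which is negative, so the equation is elliptic.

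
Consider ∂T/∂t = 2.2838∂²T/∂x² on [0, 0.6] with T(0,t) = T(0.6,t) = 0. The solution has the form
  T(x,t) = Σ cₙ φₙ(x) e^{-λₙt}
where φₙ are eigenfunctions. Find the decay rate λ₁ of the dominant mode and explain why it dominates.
Eigenvalues: λₙ = 2.2838n²π²/0.6².
First three modes:
  n=1: λ₁ = 2.2838π²/0.6² ≈ 62.612
  n=2: λ₂ = 9.1352π²/0.6² ≈ 250.447 (4× faster decay)
  n=3: λ₃ = 20.5542π²/0.6² ≈ 563.505 (9× faster decay)
As t → ∞, higher modes decay exponentially faster. The n=1 mode dominates: T ~ c₁ sin(πx/0.6) e^{-λ₁t}.
Decay rate: λ₁ = 2.2838π²/0.6² ≈ 62.612.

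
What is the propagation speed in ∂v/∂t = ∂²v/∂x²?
Infinite. The heat equation is parabolic, not hyperbolic, so disturbances propagate instantly.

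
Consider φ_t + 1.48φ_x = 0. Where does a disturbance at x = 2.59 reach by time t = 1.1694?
At x = 4.320712. The characteristic carries data from (2.59, 0) to (4.320712, 1.1694).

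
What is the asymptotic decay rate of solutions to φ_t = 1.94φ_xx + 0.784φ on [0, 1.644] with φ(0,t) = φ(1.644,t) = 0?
Eigenvalues: λₙ = 1.94n²π²/1.644² - 0.784.
First three modes:
  n=1: λ₁ = 1.94π²/1.644² - 0.784 ≈ 6.3
  n=2: λ₂ = 7.76π²/1.644² - 0.784 ≈ 27.553
  n=3: λ₃ = 17.46π²/1.644² - 0.784 ≈ 62.975
Since 1.94π²/1.644² ≈ 7.084 > 0.784, all λₙ > 0.
The n=1 mode decays slowest → dominates as t → ∞.
Asymptotic: φ ~ c₁ sin(πx/1.644) e^{-λ₁t} with decay rate λ₁ ≈ 6.3.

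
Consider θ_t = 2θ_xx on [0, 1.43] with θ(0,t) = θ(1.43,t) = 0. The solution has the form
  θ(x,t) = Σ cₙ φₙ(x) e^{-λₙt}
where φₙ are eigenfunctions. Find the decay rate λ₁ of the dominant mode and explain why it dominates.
Eigenvalues: λₙ = 2n²π²/1.43².
First three modes:
  n=1: λ₁ = 2π²/1.43² ≈ 9.653
  n=2: λ₂ = 8π²/1.43² ≈ 38.612 (4× faster decay)
  n=3: λ₃ = 18π²/1.43² ≈ 86.876 (9× faster decay)
As t → ∞, higher modes decay exponentially faster. The n=1 mode dominates: θ ~ c₁ sin(πx/1.43) e^{-λ₁t}.
Decay rate: λ₁ = 2π²/1.43² ≈ 9.653.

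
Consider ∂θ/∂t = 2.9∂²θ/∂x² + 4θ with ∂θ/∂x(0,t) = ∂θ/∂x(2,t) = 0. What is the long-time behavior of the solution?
As t → ∞, θ grows unboundedly. With Neumann BCs the constant mode has diffusion eigenvalue 0, so any r > 0 makes it grow like e^(4t); solution grows exponentially.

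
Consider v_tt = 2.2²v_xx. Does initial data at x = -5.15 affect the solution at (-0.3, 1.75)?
No. The domain of dependence is [-4.15, 3.55], and -5.15 is outside this interval.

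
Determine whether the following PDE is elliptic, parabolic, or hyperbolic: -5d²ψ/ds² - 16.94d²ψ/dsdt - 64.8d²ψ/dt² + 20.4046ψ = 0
Coefficients: A = -5, B = -16.94, C = -64.8. B² - 4AC = -1009.0364, which is negative, so the equation is elliptic.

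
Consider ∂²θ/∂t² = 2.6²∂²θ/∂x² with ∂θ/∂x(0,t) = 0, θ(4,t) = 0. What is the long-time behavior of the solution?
As t → ∞, θ oscillates (no decay). Energy is conserved; the solution oscillates indefinitely as standing waves.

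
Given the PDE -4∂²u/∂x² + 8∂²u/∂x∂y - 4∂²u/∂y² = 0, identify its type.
The second-order coefficients are A = -4, B = 8, C = -4. Since B² - 4AC = 0 = 0, this is a parabolic PDE.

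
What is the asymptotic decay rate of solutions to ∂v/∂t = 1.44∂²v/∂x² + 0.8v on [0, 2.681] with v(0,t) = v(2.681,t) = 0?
Eigenvalues: λₙ = 1.44n²π²/2.681² - 0.8.
First three modes:
  n=1: λ₁ = 1.44π²/2.681² - 0.8 ≈ 1.177
  n=2: λ₂ = 5.76π²/2.681² - 0.8 ≈ 7.109
  n=3: λ₃ = 12.96π²/2.681² - 0.8 ≈ 16.996
Since 1.44π²/2.681² ≈ 1.977 > 0.8, all λₙ > 0.
The n=1 mode decays slowest → dominates as t → ∞.
Asymptotic: v ~ c₁ sin(πx/2.681) e^{-λ₁t} with decay rate λ₁ ≈ 1.177.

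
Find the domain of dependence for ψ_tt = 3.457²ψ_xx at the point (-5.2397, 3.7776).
Domain of dependence: [-18.2988632, 7.8194632]. Signals travel at speed 3.457, so data within |x - -5.2397| ≤ 3.457·3.7776 = 13.0591632 can reach the point.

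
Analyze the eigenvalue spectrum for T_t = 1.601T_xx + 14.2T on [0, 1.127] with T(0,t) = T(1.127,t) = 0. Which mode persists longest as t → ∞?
Eigenvalues: λₙ = 1.601n²π²/1.127² - 14.2.
First three modes:
  n=1: λ₁ = 1.601π²/1.127² - 14.2 ≈ -1.759
  n=2: λ₂ = 6.404π²/1.127² - 14.2 ≈ 35.563
  n=3: λ₃ = 14.409π²/1.127² - 14.2 ≈ 97.766
Since 1.601π²/1.127² ≈ 12.441 < 14.2, λ₁ < 0.
The n=1 mode grows fastest (−λₙ is largest for n=1) → dominates.
Asymptotic: T ~ c₁ sin(πx/1.127) e^{1.759t} (exponential growth at rate −λ₁ ≈ 1.759).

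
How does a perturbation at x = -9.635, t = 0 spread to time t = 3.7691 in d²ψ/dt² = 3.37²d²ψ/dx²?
Domain of influence: [-22.336867, 3.066867]. Data at x = -9.635 spreads outward at speed 3.37.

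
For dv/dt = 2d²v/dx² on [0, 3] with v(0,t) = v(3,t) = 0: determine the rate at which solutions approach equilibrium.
Eigenvalues: λₙ = 2n²π²/3².
First three modes:
  n=1: λ₁ = 2π²/3² ≈ 2.193
  n=2: λ₂ = 8π²/3² ≈ 8.773 (4× faster decay)
  n=3: λ₃ = 18π²/3² ≈ 19.739 (9× faster decay)
As t → ∞, higher modes decay exponentially faster. The n=1 mode dominates: v ~ c₁ sin(πx/3) e^{-λ₁t}.
Decay rate: λ₁ = 2π²/3² ≈ 2.193.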